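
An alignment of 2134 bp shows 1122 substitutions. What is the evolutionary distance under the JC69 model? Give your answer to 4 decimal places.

p = 1122/2134 ≈ 0.525773.
d = −(3/4) ln(1 − 4p/3) = −0.75 ln(1 − 0.701031) = −0.75 ln(0.298969)
  = −0.75 × (-1.207415) = 0.905561 substitutions/site.

0.9056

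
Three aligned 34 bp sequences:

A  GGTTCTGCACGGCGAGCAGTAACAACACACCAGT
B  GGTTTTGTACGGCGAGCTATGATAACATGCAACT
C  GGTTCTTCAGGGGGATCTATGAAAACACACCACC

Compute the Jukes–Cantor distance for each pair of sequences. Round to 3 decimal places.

d(A,B) = 0.373, d(A,C) = 0.373, d(B,C) = 0.423

A–B: 10/34 sites differ → p ≈ 0.294118, d = −0.75 ln(1 − 0.392157) = 0.373379 ≈ 0.373.
A–C: 10/34 sites differ → p ≈ 0.294118, d = −0.75 ln(1 − 0.392157) = 0.373379 ≈ 0.373.
B–C: 11/34 sites differ → p ≈ 0.323529, d = −0.75 ln(1 − 0.431372) = 0.423397 ≈ 0.423.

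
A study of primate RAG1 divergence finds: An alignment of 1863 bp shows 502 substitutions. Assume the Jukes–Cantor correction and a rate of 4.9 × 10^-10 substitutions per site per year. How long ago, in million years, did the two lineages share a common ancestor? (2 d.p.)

340.68

p = 502/1863 ≈ 0.269458.
d = −(3/4) ln(1 − 4p/3) = −0.75 ln(1 − 0.359277) = −0.75 ln(0.640723)
  = −0.75 × (-0.445158) = 0.333869 substitutions/site.
Under a molecular clock d = 2μt, so t = d/(2μ) = 0.333869 / (2 × 4.9 × 10^-10) = 340.68 million years.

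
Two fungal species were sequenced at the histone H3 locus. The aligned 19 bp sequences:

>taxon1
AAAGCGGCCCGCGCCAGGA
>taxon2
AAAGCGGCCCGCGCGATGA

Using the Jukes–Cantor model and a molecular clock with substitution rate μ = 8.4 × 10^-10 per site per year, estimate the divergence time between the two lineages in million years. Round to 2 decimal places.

The sequences differ at 2 of 19 sites (15, 17), so p = 2/19 ≈ 0.105263.
d = −(3/4) ln(1 − 4p/3) = −0.75 ln(1 − 0.140351) = −0.75 ln(0.859649)
  = −0.75 × (-0.151231) = 0.113423 substitutions/site.
Under a molecular clock d = 2μt, so t = d/(2μ) = 0.113423 / (2 × 8.4 × 10^-10) = 67.51 million years.

67.51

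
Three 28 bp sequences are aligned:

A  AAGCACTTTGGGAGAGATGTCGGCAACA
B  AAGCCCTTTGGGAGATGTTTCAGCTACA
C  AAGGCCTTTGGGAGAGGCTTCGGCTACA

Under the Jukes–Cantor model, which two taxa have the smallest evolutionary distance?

A–B: 6/28 differ, p = 0.214, d = 0.252.
A–C: 6/28 differ, p = 0.214, d = 0.252.
B–C: 4/28 differ, p = 0.143, d = 0.158.
The smallest distance is between B and C.

B and C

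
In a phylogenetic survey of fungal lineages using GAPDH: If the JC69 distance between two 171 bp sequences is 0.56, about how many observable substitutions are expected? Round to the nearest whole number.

67

Invert JC69: p = (3/4)(1 − e^(−4d/3)) = 0.75 × (1 − e^(-0.746667)) = 0.75 × (1 − 0.473944) = 0.394542.
Expected differing sites = pL ≈ 0.394542 × 171 = 67.466682 ≈ 67.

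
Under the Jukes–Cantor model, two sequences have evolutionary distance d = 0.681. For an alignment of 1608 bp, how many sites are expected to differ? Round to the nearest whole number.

720

Invert JC69: p = (3/4)(1 − e^(−4d/3)) = 0.75 × (1 − e^(-0.908)) = 0.75 × (1 − 0.403330) = 0.447503.
Expected differing sites = pL ≈ 0.447503 × 1608 = 719.584824 ≈ 720.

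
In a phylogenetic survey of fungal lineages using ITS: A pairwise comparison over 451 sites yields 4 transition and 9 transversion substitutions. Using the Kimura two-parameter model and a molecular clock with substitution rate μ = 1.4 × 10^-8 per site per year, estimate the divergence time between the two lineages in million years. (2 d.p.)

1.05

P = 4/451 ≈ 0.008869 and Q = 9/451 ≈ 0.019956.
Under the Kimura two-parameter model, d = −½ ln(1 − 2P − Q) − ¼ ln(1 − 2Q).
1 − 2P − Q = 0.962306, giving −½ ln(0.962306) = 0.019211.
1 − 2Q = 0.960088, giving −¼ ln(0.960088) = 0.010183.
d = 0.019211 + 0.010183 = 0.029394.
Under a molecular clock d = 2μt, so t = d/(2μ) = 0.029394 / (2 × 1.4 × 10^-8) = 1.05 million years.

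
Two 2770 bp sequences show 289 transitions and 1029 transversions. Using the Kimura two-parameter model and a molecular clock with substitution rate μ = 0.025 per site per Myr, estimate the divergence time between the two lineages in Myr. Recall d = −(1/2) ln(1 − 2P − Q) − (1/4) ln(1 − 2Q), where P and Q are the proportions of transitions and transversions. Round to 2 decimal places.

P = 289/2770 ≈ 0.104332 and Q = 1029/2770 ≈ 0.37148.
Under the Kimura two-parameter model, d = −½ ln(1 − 2P − Q) − ¼ ln(1 − 2Q).
1 − 2P − Q = 0.419856, giving −½ ln(0.419856) = 0.433922.
1 − 2Q = 0.25704, giving −¼ ln(0.25704) = 0.339631.
d = 0.433922 + 0.339631 = 0.773553.
Under a molecular clock d = 2μt, so t = d/(2μ) = 0.773553 / (2 × 0.025) = 15.47 Myr.

15.47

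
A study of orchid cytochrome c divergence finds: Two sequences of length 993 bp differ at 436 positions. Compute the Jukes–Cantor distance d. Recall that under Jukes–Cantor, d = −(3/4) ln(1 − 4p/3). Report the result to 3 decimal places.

0.660

p = 436/993 ≈ 0.439074.
d = −(3/4) ln(1 − 4p/3) = −0.75 ln(1 − 0.585432) = −0.75 ln(0.414568)
  = −0.75 × (-0.880518) = 0.660389 substitutions/site.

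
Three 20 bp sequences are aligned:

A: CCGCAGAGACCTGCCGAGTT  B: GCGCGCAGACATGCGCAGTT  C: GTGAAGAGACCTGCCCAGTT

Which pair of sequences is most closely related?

A–B: 6/20 differ, p = 0.300, d = 0.383.
A–C: 4/20 differ, p = 0.200, d = 0.233.
B–C: 6/20 differ, p = 0.300, d = 0.383.
The smallest distance is between A and C.

A and C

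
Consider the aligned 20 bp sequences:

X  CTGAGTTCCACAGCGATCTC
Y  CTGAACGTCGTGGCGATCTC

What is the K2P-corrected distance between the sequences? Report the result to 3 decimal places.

0.551

Of 20 sites, 6 differences are transitions and 1 are transversions, so P = 6/20 = 0.3 and Q = 1/20 = 0.05.
Under the Kimura two-parameter model, d = −½ ln(1 − 2P − Q) − ¼ ln(1 − 2Q).
1 − 2P − Q = 0.35, giving −½ ln(0.35) = 0.524911.
1 − 2Q = 0.9, giving −¼ ln(0.9) = 0.026340.
d = 0.524911 + 0.026340 = 0.551251.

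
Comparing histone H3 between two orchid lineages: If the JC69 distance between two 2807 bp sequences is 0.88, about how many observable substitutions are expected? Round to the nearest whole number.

Invert JC69: p = (3/4)(1 − e^(−4d/3)) = 0.75 × (1 − e^(-1.173333)) = 0.75 × (1 − 0.309334) = 0.518000.
Expected differing sites = pL ≈ 0.518000 × 2807 = 1454.026 ≈ 1454.

1454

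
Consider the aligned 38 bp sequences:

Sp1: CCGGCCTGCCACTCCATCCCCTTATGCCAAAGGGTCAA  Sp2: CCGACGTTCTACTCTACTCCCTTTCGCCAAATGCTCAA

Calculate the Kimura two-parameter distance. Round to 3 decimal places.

Of 38 sites, 6 differences are transitions and 5 are transversions, so P = 6/38 ≈ 0.157895 and Q = 5/38 ≈ 0.131579.
Under the Kimura two-parameter model, d = −½ ln(1 − 2P − Q) − ¼ ln(1 − 2Q).
1 − 2P − Q = 0.552631, giving −½ ln(0.552631) = 0.296532.
1 − 2Q = 0.736842, giving −¼ ln(0.736842) = 0.076345.
d = 0.296532 + 0.076345 = 0.372877.

0.373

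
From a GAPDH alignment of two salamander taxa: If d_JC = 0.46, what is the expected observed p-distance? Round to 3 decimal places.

0.344

p = (3/4)(1 − e^(−4d/3)) = 0.75 × (1 − e^(-0.613333)) = 0.75 × (1 − 0.541543) = 0.343843.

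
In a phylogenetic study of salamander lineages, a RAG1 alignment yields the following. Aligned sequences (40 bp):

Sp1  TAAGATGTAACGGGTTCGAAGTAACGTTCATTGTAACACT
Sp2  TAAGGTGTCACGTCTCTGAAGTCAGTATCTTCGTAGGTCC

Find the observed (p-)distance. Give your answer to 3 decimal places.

The sequences differ at 16 of 40 positions.
p = 16/40 = 0.400.

0.400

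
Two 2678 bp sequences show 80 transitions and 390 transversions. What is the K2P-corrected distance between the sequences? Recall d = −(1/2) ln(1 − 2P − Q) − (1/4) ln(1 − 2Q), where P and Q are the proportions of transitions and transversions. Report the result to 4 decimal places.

0.2010

P = 80/2678 ≈ 0.029873 and Q = 390/2678 ≈ 0.145631.
Under the Kimura two-parameter model, d = −½ ln(1 − 2P − Q) − ¼ ln(1 − 2Q).
1 − 2P − Q = 0.794623, giving −½ ln(0.794623) = 0.114944.
1 − 2Q = 0.708738, giving −¼ ln(0.708738) = 0.086067.
d = 0.114944 + 0.086067 = 0.201011.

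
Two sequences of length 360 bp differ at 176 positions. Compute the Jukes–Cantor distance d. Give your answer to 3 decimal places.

0.791

p = 176/360 ≈ 0.488889.
d = −(3/4) ln(1 − 4p/3) = −0.75 ln(1 − 0.651852) = −0.75 ln(0.348148)
  = −0.75 × (-1.055128) = 0.791346 substitutions/site.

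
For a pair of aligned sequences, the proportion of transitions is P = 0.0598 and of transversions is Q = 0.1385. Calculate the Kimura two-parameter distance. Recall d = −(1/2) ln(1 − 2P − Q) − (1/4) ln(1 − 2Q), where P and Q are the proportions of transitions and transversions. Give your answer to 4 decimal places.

Under the Kimura two-parameter model, d = −½ ln(1 − 2P − Q) − ¼ ln(1 − 2Q).
1 − 2P − Q = 0.7419, giving −½ ln(0.7419) = 0.149270.
1 − 2Q = 0.723, giving −¼ ln(0.723) = 0.081087.
d = 0.149270 + 0.081087 = 0.230357.

0.2304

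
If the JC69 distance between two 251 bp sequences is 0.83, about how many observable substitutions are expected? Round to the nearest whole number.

126

Invert JC69: p = (3/4)(1 − e^(−4d/3)) = 0.75 × (1 − e^(-1.106667)) = 0.75 × (1 − 0.330659) = 0.502006.
Expected differing sites = pL ≈ 0.502006 × 251 = 126.003506 ≈ 126.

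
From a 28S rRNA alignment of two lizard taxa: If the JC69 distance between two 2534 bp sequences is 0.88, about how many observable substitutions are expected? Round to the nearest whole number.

1313

Invert JC69: p = (3/4)(1 − e^(−4d/3)) = 0.75 × (1 − e^(-1.173333)) = 0.75 × (1 − 0.309334) = 0.518000.
Expected differing sites = pL ≈ 0.518000 × 2534 = 1312.612 ≈ 1313.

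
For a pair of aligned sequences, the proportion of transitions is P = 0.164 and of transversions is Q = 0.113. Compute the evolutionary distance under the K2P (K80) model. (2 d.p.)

Under the Kimura two-parameter model, d = −½ ln(1 − 2P − Q) − ¼ ln(1 − 2Q).
1 − 2P − Q = 0.559, giving −½ ln(0.559) = 0.290803.
1 − 2Q = 0.774, giving −¼ ln(0.774) = 0.064046.
d = 0.290803 + 0.064046 = 0.354849.

0.35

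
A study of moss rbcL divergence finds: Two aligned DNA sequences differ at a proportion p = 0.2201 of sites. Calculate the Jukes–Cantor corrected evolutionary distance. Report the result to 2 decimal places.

0.26

d = −(3/4) ln(1 − 4p/3) = −0.75 ln(1 − 0.293467) = −0.75 ln(0.706533)
  = −0.75 × (-0.347385) = 0.260539 substitutions/site.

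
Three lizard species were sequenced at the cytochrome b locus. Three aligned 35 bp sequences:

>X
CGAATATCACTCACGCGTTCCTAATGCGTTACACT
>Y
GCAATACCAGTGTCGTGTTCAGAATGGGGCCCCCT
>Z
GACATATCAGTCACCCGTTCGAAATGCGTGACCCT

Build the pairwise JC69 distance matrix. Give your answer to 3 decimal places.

X–Y: 14/35 sites differ → p = 0.4, d = −0.75 ln(1 − 0.533333) = 0.571605 ≈ 0.572.
X–Z: 9/35 sites differ → p ≈ 0.257143, d = −0.75 ln(1 − 0.342857) = 0.314890 ≈ 0.315.
Y–Z: 13/35 sites differ → p ≈ 0.371429, d = −0.75 ln(1 − 0.495239) = 0.512753 ≈ 0.513.

d(X,Y) = 0.572, d(X,Z) = 0.315, d(Y,Z) = 0.513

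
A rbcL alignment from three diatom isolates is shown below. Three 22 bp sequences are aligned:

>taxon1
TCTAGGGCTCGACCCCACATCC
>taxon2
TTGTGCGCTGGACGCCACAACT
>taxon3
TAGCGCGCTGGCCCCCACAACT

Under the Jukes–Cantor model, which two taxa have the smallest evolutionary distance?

taxon2 and taxon3

taxon1–taxon2: 8/22 differ, p = 0.364, d = 0.497.
taxon1–taxon3: 8/22 differ, p = 0.364, d = 0.497.
taxon2–taxon3: 4/22 differ, p = 0.182, d = 0.208.
The smallest distance is between taxon2 and taxon3.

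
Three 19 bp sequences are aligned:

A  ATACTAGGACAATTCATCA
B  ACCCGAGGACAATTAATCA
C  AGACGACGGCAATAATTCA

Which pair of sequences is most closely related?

A–B: 4/19 differ, p = 0.211, d = 0.247.
A–C: 7/19 differ, p = 0.368, d = 0.507.
B–C: 6/19 differ, p = 0.316, d = 0.410.
The smallest distance is between A and B.

A and B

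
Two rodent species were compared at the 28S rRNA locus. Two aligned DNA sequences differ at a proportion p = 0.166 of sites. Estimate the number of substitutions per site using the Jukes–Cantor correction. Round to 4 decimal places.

d = −(3/4) ln(1 − 4p/3) = −0.75 ln(1 − 0.221333) = −0.75 ln(0.778667)
  = −0.75 × (-0.250172) = 0.187629 substitutions/site.

0.1876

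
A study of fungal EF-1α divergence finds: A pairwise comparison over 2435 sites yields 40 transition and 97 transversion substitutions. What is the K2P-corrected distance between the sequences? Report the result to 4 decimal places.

0.0585

P = 40/2435 ≈ 0.016427 and Q = 97/2435 ≈ 0.039836.
Under the Kimura two-parameter model, d = −½ ln(1 − 2P − Q) − ¼ ln(1 − 2Q).
1 − 2P − Q = 0.92731, giving −½ ln(0.92731) = 0.037734.
1 − 2Q = 0.920328, giving −¼ ln(0.920328) = 0.020756.
d = 0.037734 + 0.020756 = 0.058490.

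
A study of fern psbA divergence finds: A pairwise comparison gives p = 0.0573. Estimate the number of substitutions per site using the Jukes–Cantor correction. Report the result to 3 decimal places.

d = −(3/4) ln(1 − 4p/3) = −0.75 ln(1 − 0.0764) = −0.75 ln(0.9236)
  = −0.75 × (-0.079476) = 0.059607 substitutions/site.

0.060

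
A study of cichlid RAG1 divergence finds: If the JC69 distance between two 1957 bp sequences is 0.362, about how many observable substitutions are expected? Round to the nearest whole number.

Invert JC69: p = (3/4)(1 − e^(−4d/3)) = 0.75 × (1 − e^(-0.482667)) = 0.75 × (1 − 0.617135) = 0.287149.
Expected differing sites = pL ≈ 0.287149 × 1957 = 561.950593 ≈ 562.

562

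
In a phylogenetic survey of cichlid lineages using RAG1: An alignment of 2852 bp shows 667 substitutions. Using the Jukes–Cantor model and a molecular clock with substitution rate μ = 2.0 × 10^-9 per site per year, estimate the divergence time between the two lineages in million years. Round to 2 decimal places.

p = 667/2852 ≈ 0.233871.
d = −(3/4) ln(1 − 4p/3) = −0.75 ln(1 − 0.311828) = −0.75 ln(0.688172)
  = −0.75 × (-0.373716) = 0.280287 substitutions/site.
Under a molecular clock d = 2μt, so t = d/(2μ) = 0.280287 / (2 × 2.0 × 10^-9) = 70.07 million years.

70.07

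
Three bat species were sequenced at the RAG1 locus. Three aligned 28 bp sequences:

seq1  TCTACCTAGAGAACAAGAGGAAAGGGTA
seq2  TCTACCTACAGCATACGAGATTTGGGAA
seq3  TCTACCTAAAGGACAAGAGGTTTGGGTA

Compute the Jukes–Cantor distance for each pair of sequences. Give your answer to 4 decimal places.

d(seq1,seq2) = 0.4197, d(seq1,seq3) = 0.2040, d(seq2,seq3) = 0.2524

seq1–seq2: 9/28 sites differ → p ≈ 0.321429, d = −0.75 ln(1 − 0.428572) = 0.419713 ≈ 0.4197.
seq1–seq3: 5/28 sites differ → p ≈ 0.178571, d = −0.75 ln(1 − 0.238095) = 0.203950 ≈ 0.2040.
seq2–seq3: 6/28 sites differ → p ≈ 0.214286, d = −0.75 ln(1 − 0.285715) = 0.252355 ≈ 0.2524.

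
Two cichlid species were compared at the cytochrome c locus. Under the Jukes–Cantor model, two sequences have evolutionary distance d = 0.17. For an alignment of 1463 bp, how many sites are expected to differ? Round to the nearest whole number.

223

Invert JC69: p = (3/4)(1 − e^(−4d/3)) = 0.75 × (1 − e^(-0.226667)) = 0.75 × (1 − 0.797186) = 0.152111.
Expected differing sites = pL ≈ 0.152111 × 1463 = 222.538393 ≈ 223.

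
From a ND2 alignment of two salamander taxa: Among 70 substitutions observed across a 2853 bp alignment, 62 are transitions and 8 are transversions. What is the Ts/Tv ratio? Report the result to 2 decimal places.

R = 62/8 = 7.75.

7.75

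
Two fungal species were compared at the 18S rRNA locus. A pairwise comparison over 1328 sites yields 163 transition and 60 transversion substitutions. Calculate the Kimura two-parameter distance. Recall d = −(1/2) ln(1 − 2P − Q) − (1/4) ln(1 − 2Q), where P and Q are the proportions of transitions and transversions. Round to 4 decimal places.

0.1954

P = 163/1328 ≈ 0.122741 and Q = 60/1328 ≈ 0.045181.
Under the Kimura two-parameter model, d = −½ ln(1 − 2P − Q) − ¼ ln(1 − 2Q).
1 − 2P − Q = 0.709337, giving −½ ln(0.709337) = 0.171712.
1 − 2Q = 0.909638, giving −¼ ln(0.909638) = 0.023677.
d = 0.171712 + 0.023677 = 0.195389.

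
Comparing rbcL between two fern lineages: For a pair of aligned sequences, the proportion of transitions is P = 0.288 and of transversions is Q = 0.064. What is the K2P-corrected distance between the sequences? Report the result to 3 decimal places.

0.545

Under the Kimura two-parameter model, d = −½ ln(1 − 2P − Q) − ¼ ln(1 − 2Q).
1 − 2P − Q = 0.36, giving −½ ln(0.36) = 0.510826.
1 − 2Q = 0.872, giving −¼ ln(0.872) = 0.034241.
d = 0.510826 + 0.034241 = 0.545067.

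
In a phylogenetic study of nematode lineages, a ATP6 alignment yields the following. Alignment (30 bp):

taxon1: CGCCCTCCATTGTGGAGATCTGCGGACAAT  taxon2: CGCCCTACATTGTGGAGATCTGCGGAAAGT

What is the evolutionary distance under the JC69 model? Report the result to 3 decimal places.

The sequences differ at 3 of 30 sites (7, 27, 29), so p = 3/30 = 0.1.
d = −(3/4) ln(1 − 4p/3) = −0.75 ln(1 − 0.133333) = −0.75 ln(0.866667)
  = −0.75 × (-0.143100) = 0.107325 substitutions/site.

0.107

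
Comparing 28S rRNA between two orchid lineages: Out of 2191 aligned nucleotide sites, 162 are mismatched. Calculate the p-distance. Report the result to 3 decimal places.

p = 162/2191 = 0.073938… ≈ 0.074 (to 3 d.p.).

0.074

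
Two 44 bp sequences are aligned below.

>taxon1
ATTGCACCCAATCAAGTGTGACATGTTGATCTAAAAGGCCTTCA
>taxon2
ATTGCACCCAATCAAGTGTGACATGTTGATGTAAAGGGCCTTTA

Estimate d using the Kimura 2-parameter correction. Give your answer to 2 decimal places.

0.07

Of 44 sites, 2 differences are transitions and 1 are transversions, so P = 2/44 ≈ 0.045455 and Q = 1/44 ≈ 0.022727.
Under the Kimura two-parameter model, d = −½ ln(1 − 2P − Q) − ¼ ln(1 − 2Q).
1 − 2P − Q = 0.886363, giving −½ ln(0.886363) = 0.060314.
1 − 2Q = 0.954546, giving −¼ ln(0.954546) = 0.011630.
d = 0.060314 + 0.011630 = 0.071944.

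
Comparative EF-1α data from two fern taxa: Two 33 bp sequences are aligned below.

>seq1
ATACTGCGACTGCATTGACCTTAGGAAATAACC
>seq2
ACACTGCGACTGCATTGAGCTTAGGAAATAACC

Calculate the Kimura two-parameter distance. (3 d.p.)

0.063

Of 33 sites, 1 differences are transitions and 1 are transversions, so P = 1/33 ≈ 0.030303 and Q = 1/33 ≈ 0.030303.
Under the Kimura two-parameter model, d = −½ ln(1 − 2P − Q) − ¼ ln(1 − 2Q).
1 − 2P − Q = 0.909091, giving −½ ln(0.909091) = 0.047655.
1 − 2Q = 0.939394, giving −¼ ln(0.939394) = 0.015630.
d = 0.047655 + 0.015630 = 0.063285.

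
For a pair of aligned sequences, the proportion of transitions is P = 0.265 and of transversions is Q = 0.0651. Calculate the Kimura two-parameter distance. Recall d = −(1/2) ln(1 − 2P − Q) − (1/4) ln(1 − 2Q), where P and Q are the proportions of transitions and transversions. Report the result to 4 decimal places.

Under the Kimura two-parameter model, d = −½ ln(1 − 2P − Q) − ¼ ln(1 − 2Q).
1 − 2P − Q = 0.4049, giving −½ ln(0.4049) = 0.452058.
1 − 2Q = 0.8698, giving −¼ ln(0.8698) = 0.034873.
d = 0.452058 + 0.034873 = 0.486931.

0.4869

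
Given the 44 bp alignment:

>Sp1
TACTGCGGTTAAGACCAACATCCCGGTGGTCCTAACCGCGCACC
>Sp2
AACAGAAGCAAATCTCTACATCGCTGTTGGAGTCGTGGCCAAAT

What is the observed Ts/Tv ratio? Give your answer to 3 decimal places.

0.333

Transitions are A↔G and C↔T; transversions are all other mismatches.
Transitions: 6. Transversions: 18.
R = 6/18 = 0.333333… ≈ 0.333 (to 3 d.p.).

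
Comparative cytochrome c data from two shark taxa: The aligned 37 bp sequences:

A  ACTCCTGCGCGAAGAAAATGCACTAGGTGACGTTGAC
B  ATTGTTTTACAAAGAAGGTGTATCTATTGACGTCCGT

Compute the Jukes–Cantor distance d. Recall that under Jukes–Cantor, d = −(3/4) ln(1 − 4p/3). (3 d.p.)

0.866

The sequences differ at 19 of 37 sites, so p = 19/37 ≈ 0.513514.
d = −(3/4) ln(1 − 4p/3) = −0.75 ln(1 − 0.684685) = −0.75 ln(0.315315)
  = −0.75 × (-1.154183) = 0.865637 substitutions/site.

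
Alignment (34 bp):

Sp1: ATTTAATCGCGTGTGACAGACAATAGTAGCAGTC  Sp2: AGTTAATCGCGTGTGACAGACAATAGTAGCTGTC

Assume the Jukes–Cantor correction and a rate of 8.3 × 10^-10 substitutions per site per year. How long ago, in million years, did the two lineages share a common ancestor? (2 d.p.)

The sequences differ at 2 of 34 sites (2, 31), so p = 2/34 ≈ 0.058824.
d = −(3/4) ln(1 − 4p/3) = −0.75 ln(1 − 0.078432) = −0.75 ln(0.921568)
  = −0.75 × (-0.081679) = 0.061259 substitutions/site.
Under a molecular clock d = 2μt, so t = d/(2μ) = 0.061259 / (2 × 8.3 × 10^-10) = 36.90 million years.

36.90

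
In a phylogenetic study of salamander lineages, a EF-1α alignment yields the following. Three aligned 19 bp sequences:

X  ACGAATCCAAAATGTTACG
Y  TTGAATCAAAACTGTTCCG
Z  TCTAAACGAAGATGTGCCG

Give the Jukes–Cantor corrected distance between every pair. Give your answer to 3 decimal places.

X–Y: 5/19 sites differ → p ≈ 0.263158, d = −0.75 ln(1 − 0.350877) = 0.324100 ≈ 0.324.
X–Z: 7/19 sites differ → p ≈ 0.368421, d = −0.75 ln(1 − 0.491228) = 0.506816 ≈ 0.507.
Y–Z: 7/19 sites differ → p ≈ 0.368421, d = −0.75 ln(1 − 0.491228) = 0.506816 ≈ 0.507.

d(X,Y) = 0.324, d(X,Z) = 0.507, d(Y,Z) = 0.507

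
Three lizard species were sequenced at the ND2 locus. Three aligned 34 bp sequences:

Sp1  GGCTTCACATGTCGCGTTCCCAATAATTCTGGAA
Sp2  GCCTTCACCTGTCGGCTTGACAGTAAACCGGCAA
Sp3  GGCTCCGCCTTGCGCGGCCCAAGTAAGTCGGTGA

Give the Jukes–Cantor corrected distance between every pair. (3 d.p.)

Sp1–Sp2: 11/34 sites differ → p ≈ 0.323529, d = −0.75 ln(1 − 0.431372) = 0.423397 ≈ 0.423.
Sp1–Sp3: 13/34 sites differ → p ≈ 0.382353, d = −0.75 ln(1 − 0.509804) = 0.534712 ≈ 0.535.
Sp2–Sp3: 16/34 sites differ → p ≈ 0.470588, d = −0.75 ln(1 − 0.627451) = 0.740540 ≈ 0.741.

d(Sp1,Sp2) = 0.423, d(Sp1,Sp3) = 0.535, d(Sp2,Sp3) = 0.741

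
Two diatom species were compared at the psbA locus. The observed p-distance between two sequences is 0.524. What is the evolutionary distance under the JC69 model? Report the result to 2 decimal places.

d = −(3/4) ln(1 − 4p/3) = −0.75 ln(1 − 0.698667) = −0.75 ln(0.301333)
  = −0.75 × (-1.199539) = 0.899654 substitutions/site.

0.90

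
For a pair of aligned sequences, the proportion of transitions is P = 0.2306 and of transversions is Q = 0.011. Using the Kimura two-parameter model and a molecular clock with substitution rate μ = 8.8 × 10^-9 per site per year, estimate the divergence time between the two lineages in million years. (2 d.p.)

Under the Kimura two-parameter model, d = −½ ln(1 − 2P − Q) − ¼ ln(1 − 2Q).
1 − 2P − Q = 0.5278, giving −½ ln(0.5278) = 0.319519.
1 − 2Q = 0.978, giving −¼ ln(0.978) = 0.005561.
d = 0.319519 + 0.005561 = 0.325080.
Under a molecular clock d = 2μt, so t = d/(2μ) = 0.325080 / (2 × 8.8 × 10^-9) = 18.47 million years.

18.47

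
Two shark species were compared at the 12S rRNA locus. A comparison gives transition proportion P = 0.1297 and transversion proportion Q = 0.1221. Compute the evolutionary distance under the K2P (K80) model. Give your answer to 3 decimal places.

Under the Kimura two-parameter model, d = −½ ln(1 − 2P − Q) − ¼ ln(1 − 2Q).
1 − 2P − Q = 0.6185, giving −½ ln(0.6185) = 0.240229.
1 − 2Q = 0.7558, giving −¼ ln(0.7558) = 0.069995.
d = 0.240229 + 0.069995 = 0.310224.

0.310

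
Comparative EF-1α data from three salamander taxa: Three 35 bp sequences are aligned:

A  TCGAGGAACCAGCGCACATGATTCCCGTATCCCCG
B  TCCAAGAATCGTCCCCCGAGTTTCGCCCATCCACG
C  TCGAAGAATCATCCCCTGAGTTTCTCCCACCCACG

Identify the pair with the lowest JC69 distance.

A–B: 14/35 differ, p = 0.400, d = 0.572.
A–C: 14/35 differ, p = 0.400, d = 0.572.
B–C: 5/35 differ, p = 0.143, d = 0.158.
The smallest distance is between B and C.

B and C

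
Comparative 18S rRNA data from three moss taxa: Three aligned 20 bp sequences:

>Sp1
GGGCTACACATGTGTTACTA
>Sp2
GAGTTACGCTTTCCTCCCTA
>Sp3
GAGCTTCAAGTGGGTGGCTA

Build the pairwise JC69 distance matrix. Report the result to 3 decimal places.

d(Sp1,Sp2) = 0.687, d(Sp1,Sp3) = 0.471, d(Sp2,Sp3) = 0.824

Sp1–Sp2: 9/20 sites differ → p = 0.45, d = −0.75 ln(1 − 0.6) = 0.687218 ≈ 0.687.
Sp1–Sp3: 7/20 sites differ → p = 0.35, d = −0.75 ln(1 − 0.466667) = 0.471457 ≈ 0.471.
Sp2–Sp3: 10/20 sites differ → p = 0.5, d = −0.75 ln(1 − 0.666667) = 0.823960 ≈ 0.824.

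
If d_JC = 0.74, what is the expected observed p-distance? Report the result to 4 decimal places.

p = (3/4)(1 − e^(−4d/3)) = 0.75 × (1 − e^(-0.986667)) = 0.75 × (1 − 0.372817) = 0.470387.

0.4704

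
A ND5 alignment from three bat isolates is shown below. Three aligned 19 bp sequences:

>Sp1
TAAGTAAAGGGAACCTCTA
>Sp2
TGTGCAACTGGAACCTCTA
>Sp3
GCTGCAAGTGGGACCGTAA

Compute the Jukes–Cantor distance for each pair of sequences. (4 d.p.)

Sp1–Sp2: 5/19 sites differ → p ≈ 0.263158, d = −0.75 ln(1 − 0.350877) = 0.324100 ≈ 0.3241.
Sp1–Sp3: 10/19 sites differ → p ≈ 0.526316, d = −0.75 ln(1 − 0.701755) = 0.907380 ≈ 0.9074.
Sp2–Sp3: 7/19 sites differ → p ≈ 0.368421, d = −0.75 ln(1 − 0.491228) = 0.506816 ≈ 0.5068.

d(Sp1,Sp2) = 0.3241, d(Sp1,Sp3) = 0.9074, d(Sp2,Sp3) = 0.5068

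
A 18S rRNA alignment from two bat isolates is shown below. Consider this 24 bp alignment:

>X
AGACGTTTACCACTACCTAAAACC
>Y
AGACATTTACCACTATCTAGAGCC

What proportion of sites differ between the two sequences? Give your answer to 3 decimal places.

The sequences differ at 4 of 24 positions (sites 5, 16, 20, 22).
p = 4/24 = 0.166666… ≈ 0.167 (to 3 d.p.).

0.167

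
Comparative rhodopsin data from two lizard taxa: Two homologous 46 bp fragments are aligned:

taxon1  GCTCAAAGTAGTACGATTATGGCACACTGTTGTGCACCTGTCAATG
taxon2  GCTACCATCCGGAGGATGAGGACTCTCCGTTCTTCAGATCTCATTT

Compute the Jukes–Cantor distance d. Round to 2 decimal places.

0.70

The sequences differ at 21 of 46 sites, so p = 21/46 ≈ 0.456522.
d = −(3/4) ln(1 − 4p/3) = −0.75 ln(1 − 0.608696) = −0.75 ln(0.391304)
  = −0.75 × (-0.938271) = 0.703703 substitutions/site.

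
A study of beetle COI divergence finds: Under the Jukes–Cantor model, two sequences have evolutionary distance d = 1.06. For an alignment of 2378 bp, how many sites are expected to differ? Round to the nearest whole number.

Invert JC69: p = (3/4)(1 − e^(−4d/3)) = 0.75 × (1 − e^(-1.413333)) = 0.75 × (1 − 0.243331) = 0.567502.
Expected differing sites = pL ≈ 0.567502 × 2378 = 1349.519756 ≈ 1350.

1350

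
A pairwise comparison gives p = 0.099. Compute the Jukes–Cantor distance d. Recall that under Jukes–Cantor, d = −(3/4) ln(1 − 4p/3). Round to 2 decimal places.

0.11

d = −(3/4) ln(1 − 4p/3) = −0.75 ln(1 − 0.132) = −0.75 ln(0.868)
  = −0.75 × (-0.141564) = 0.106173 substitutions/site.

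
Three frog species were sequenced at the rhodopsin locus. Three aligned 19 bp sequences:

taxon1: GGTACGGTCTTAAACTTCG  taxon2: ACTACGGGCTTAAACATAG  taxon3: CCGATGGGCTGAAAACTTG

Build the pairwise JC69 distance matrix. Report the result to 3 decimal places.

taxon1–taxon2: 5/19 sites differ → p ≈ 0.263158, d = −0.75 ln(1 − 0.350877) = 0.324100 ≈ 0.324.
taxon1–taxon3: 9/19 sites differ → p ≈ 0.473684, d = −0.75 ln(1 − 0.631579) = 0.748897 ≈ 0.749.
taxon2–taxon3: 7/19 sites differ → p ≈ 0.368421, d = −0.75 ln(1 − 0.491228) = 0.506816 ≈ 0.507.

d(taxon1,taxon2) = 0.324, d(taxon1,taxon3) = 0.749, d(taxon2,taxon3) = 0.507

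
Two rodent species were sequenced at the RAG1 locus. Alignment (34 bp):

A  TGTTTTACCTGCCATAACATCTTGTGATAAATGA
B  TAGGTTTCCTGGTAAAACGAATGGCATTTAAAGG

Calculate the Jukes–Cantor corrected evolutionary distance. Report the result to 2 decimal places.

The sequences differ at 17 of 34 sites, so p = 17/34 = 0.5.
d = −(3/4) ln(1 − 4p/3) = −0.75 ln(1 − 0.666667) = −0.75 ln(0.333333)
  = −0.75 × (-1.098613) = 0.823960 substitutions/site.

0.82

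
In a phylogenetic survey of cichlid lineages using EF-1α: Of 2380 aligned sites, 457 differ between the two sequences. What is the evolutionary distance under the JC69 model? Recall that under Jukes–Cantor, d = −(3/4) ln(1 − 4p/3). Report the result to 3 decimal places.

p = 457/2380 ≈ 0.192017.
d = −(3/4) ln(1 − 4p/3) = −0.75 ln(1 − 0.256023) = −0.75 ln(0.743977)
  = −0.75 × (-0.295745) = 0.221809 substitutions/site.

0.222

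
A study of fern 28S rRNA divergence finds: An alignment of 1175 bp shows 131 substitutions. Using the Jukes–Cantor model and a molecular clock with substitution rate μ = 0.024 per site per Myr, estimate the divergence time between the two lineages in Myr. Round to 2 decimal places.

p = 131/1175 ≈ 0.111489.
d = −(3/4) ln(1 − 4p/3) = −0.75 ln(1 − 0.148652) = −0.75 ln(0.851348)
  = −0.75 × (-0.160934) = 0.120701 substitutions/site.
Under a molecular clock d = 2μt, so t = d/(2μ) = 0.120701 / (2 × 0.024) = 2.51 Myr.

2.51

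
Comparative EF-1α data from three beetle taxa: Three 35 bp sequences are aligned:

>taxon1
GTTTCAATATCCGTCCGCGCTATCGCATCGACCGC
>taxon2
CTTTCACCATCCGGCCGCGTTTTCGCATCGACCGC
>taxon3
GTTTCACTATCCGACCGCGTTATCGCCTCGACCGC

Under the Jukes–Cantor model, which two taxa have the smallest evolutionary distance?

taxon1–taxon2: 6/35 differ, p = 0.171, d = 0.195.
taxon1–taxon3: 4/35 differ, p = 0.114, d = 0.124.
taxon2–taxon3: 5/35 differ, p = 0.143, d = 0.158.
The smallest distance is between taxon1 and taxon3.

taxon1 and taxon3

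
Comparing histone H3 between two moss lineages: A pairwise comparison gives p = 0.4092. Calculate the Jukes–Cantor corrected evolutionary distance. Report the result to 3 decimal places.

d = −(3/4) ln(1 − 4p/3) = −0.75 ln(1 − 0.5456) = −0.75 ln(0.4544)
  = −0.75 × (-0.788777) = 0.591583 substitutions/site.

0.592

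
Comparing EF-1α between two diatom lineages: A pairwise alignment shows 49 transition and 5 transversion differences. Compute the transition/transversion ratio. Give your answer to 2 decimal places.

9.80

R = 49/5 = 9.80.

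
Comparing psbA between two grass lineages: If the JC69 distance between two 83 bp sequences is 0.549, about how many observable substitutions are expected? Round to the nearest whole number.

32

Invert JC69: p = (3/4)(1 − e^(−4d/3)) = 0.75 × (1 − e^(-0.732)) = 0.75 × (1 − 0.480946) = 0.389291.
Expected differing sites = pL ≈ 0.389291 × 83 = 32.311153 ≈ 32.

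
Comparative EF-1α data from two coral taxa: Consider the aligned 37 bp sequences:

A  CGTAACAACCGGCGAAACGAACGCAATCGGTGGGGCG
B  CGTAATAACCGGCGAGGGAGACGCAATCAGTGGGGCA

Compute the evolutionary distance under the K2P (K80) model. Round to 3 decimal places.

0.274

Of 37 sites, 7 differences are transitions and 1 are transversions, so P = 7/37 ≈ 0.189189 and Q = 1/37 ≈ 0.027027.
Under the Kimura two-parameter model, d = −½ ln(1 − 2P − Q) − ¼ ln(1 − 2Q).
1 − 2P − Q = 0.594595, giving −½ ln(0.594595) = 0.259937.
1 − 2Q = 0.945946, giving −¼ ln(0.945946) = 0.013892.
d = 0.259937 + 0.013892 = 0.273829.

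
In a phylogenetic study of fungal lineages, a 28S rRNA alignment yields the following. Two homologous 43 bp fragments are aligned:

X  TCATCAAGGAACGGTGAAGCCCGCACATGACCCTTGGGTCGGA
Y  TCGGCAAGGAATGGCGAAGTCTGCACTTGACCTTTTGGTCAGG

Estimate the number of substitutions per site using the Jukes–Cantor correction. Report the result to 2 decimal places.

The sequences differ at 11 of 43 sites, so p = 11/43 ≈ 0.255814.
d = −(3/4) ln(1 − 4p/3) = −0.75 ln(1 − 0.341085) = −0.75 ln(0.658915)
  = −0.75 × (-0.417161) = 0.312871 substitutions/site.

0.31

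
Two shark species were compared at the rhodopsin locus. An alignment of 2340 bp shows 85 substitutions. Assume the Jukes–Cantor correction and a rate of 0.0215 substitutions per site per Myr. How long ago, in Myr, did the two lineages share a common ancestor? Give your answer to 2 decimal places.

p = 85/2340 ≈ 0.036325.
d = −(3/4) ln(1 − 4p/3) = −0.75 ln(1 − 0.048433) = −0.75 ln(0.951567)
  = −0.75 × (-0.049645) = 0.037234 substitutions/site.
Under a molecular clock d = 2μt, so t = d/(2μ) = 0.037234 / (2 × 0.0215) = 0.87 Myr.

0.87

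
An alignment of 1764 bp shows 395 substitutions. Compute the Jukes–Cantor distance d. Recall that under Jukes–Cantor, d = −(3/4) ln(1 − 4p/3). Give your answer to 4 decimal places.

0.2660

p = 395/1764 ≈ 0.223923.
d = −(3/4) ln(1 − 4p/3) = −0.75 ln(1 − 0.298564) = −0.75 ln(0.701436)
  = −0.75 × (-0.354626) = 0.265970 substitutions/site.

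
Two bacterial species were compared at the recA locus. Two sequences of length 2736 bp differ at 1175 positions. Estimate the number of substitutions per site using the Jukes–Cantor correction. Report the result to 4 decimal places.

p = 1175/2736 ≈ 0.429459.
d = −(3/4) ln(1 − 4p/3) = −0.75 ln(1 − 0.572612) = −0.75 ln(0.427388)
  = −0.75 × (-0.850063) = 0.637547 substitutions/site.

0.6375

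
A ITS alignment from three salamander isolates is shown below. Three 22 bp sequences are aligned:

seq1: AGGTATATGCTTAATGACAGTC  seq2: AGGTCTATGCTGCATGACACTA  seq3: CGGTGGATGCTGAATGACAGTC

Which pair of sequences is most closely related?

seq1 and seq3

seq1–seq2: 5/22 differ, p = 0.227, d = 0.271.
seq1–seq3: 4/22 differ, p = 0.182, d = 0.208.
seq2–seq3: 6/22 differ, p = 0.273, d = 0.339.
The smallest distance is between seq1 and seq3.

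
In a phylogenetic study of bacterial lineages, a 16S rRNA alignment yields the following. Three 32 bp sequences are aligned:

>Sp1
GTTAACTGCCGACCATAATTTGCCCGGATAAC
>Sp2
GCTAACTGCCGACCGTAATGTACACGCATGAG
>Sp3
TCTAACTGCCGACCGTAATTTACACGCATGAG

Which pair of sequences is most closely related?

Sp1–Sp2: 8/32 differ, p = 0.250, d = 0.304.
Sp1–Sp3: 8/32 differ, p = 0.250, d = 0.304.
Sp2–Sp3: 2/32 differ, p = 0.063, d = 0.065.
The smallest distance is between Sp2 and Sp3.

Sp2 and Sp3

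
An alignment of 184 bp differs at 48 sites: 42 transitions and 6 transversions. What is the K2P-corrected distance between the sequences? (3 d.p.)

0.353

P = 42/184 ≈ 0.228261 and Q = 6/184 ≈ 0.032609.
Under the Kimura two-parameter model, d = −½ ln(1 − 2P − Q) − ¼ ln(1 − 2Q).
1 − 2P − Q = 0.510869, giving −½ ln(0.510869) = 0.335821.
1 − 2Q = 0.934782, giving −¼ ln(0.934782) = 0.016860.
d = 0.335821 + 0.016860 = 0.352681.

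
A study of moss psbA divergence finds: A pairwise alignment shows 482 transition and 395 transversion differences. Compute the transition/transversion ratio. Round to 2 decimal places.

1.22

R = 482/395 = 1.220253… ≈ 1.22 (to 2 d.p.).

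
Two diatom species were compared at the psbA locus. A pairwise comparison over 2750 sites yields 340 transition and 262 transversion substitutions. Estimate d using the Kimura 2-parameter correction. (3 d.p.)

0.263

P = 340/2750 ≈ 0.123636 and Q = 262/2750 ≈ 0.095273.
Under the Kimura two-parameter model, d = −½ ln(1 − 2P − Q) − ¼ ln(1 − 2Q).
1 − 2P − Q = 0.657455, giving −½ ln(0.657455) = 0.209689.
1 − 2Q = 0.809454, giving −¼ ln(0.809454) = 0.052849.
d = 0.209689 + 0.052849 = 0.262538.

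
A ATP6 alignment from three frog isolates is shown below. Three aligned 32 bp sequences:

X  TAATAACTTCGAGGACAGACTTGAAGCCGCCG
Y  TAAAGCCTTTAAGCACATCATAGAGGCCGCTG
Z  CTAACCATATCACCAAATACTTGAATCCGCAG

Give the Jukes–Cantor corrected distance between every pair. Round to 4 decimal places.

d(X,Y) = 0.5199, d(X,Z) = 0.7356, d(Y,Z) = 0.6566

X–Y: 12/32 sites differ → p = 0.375, d = −0.75 ln(1 − 0.5) = 0.519860 ≈ 0.5199.
X–Z: 15/32 sites differ → p = 0.46875, d = −0.75 ln(1 − 0.625) = 0.735622 ≈ 0.7356.
Y–Z: 14/32 sites differ → p = 0.4375, d = −0.75 ln(1 − 0.583333) = 0.656601 ≈ 0.6566.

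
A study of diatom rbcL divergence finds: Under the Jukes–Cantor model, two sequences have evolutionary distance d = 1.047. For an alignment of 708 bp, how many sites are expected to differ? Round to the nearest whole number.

Invert JC69: p = (3/4)(1 − e^(−4d/3)) = 0.75 × (1 − e^(-1.396)) = 0.75 × (1 − 0.247585) = 0.564311.
Expected differing sites = pL ≈ 0.564311 × 708 = 399.532188 ≈ 400.

400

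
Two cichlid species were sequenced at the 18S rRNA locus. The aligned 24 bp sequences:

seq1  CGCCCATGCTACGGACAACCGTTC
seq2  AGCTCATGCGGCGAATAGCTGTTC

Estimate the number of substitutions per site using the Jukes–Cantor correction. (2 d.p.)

0.44

The sequences differ at 8 of 24 sites (1, 4, 10, 11, 14, 16, 18, 20), so p = 8/24 ≈ 0.333333.
d = −(3/4) ln(1 − 4p/3) = −0.75 ln(1 − 0.444444) = −0.75 ln(0.555556)
  = −0.75 × (-0.587786) = 0.440840 substitutions/site.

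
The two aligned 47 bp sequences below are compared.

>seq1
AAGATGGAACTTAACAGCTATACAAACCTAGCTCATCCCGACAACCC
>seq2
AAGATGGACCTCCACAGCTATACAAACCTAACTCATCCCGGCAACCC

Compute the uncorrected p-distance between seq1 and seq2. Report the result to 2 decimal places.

0.11

The sequences differ at 5 of 47 positions (sites 9, 12, 13, 31, 41).
p = 5/47 = 0.106382… ≈ 0.11 (to 2 d.p.).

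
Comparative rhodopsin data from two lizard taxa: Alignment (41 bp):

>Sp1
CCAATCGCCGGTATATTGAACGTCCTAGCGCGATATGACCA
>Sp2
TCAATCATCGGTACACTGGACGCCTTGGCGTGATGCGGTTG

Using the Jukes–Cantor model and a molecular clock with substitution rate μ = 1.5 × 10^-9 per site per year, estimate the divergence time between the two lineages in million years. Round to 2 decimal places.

183.66

The sequences differ at 16 of 41 sites, so p = 16/41 ≈ 0.390244.
d = −(3/4) ln(1 − 4p/3) = −0.75 ln(1 − 0.520325) = −0.75 ln(0.479675)
  = −0.75 × (-0.734646) = 0.550985 substitutions/site.
Under a molecular clock d = 2μt, so t = d/(2μ) = 0.550985 / (2 × 1.5 × 10^-9) = 183.66 million years.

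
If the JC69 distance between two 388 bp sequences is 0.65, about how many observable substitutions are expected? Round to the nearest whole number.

Invert JC69: p = (3/4)(1 − e^(−4d/3)) = 0.75 × (1 − e^(-0.866667)) = 0.75 × (1 − 0.420350) = 0.434738.
Expected differing sites = pL ≈ 0.434738 × 388 = 168.678344 ≈ 169.

169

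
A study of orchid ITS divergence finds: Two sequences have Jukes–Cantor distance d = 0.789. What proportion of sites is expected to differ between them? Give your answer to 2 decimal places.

p = (3/4)(1 − e^(−4d/3)) = 0.75 × (1 − e^(-1.052)) = 0.75 × (1 − 0.349239) = 0.488071.

0.49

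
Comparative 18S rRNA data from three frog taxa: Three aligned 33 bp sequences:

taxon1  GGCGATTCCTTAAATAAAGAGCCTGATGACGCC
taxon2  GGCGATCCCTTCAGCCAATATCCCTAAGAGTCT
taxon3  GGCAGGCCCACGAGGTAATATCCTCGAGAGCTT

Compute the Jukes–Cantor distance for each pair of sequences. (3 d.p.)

d(taxon1,taxon2) = 0.559, d(taxon1,taxon3) = 1.095, d(taxon2,taxon3) = 0.559

taxon1–taxon2: 13/33 sites differ → p ≈ 0.393939, d = −0.75 ln(1 − 0.525252) = 0.558728 ≈ 0.559.
taxon1–taxon3: 19/33 sites differ → p ≈ 0.575758, d = −0.75 ln(1 − 0.767677) = 1.094720 ≈ 1.095.
taxon2–taxon3: 13/33 sites differ → p ≈ 0.393939, d = −0.75 ln(1 − 0.525252) = 0.558728 ≈ 0.559.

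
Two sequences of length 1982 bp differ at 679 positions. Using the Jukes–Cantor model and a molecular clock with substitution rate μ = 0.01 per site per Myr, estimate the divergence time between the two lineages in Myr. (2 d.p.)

p = 679/1982 ≈ 0.342583.
d = −(3/4) ln(1 − 4p/3) = −0.75 ln(1 − 0.456777) = −0.75 ln(0.543223)
  = −0.75 × (-0.610235) = 0.457676 substitutions/site.
Under a molecular clock d = 2μt, so t = d/(2μ) = 0.457676 / (2 × 0.01) = 22.88 Myr.

22.88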